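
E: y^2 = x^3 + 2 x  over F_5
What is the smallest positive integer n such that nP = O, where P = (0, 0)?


Compute successive multiples of P until we hit O:
  1P = (0, 0)
  2P = O

ord(P) = 2


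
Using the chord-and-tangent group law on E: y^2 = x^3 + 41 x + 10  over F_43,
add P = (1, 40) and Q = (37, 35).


P != Q, so use the chord formula.
s = (y2 - y1) / (x2 - x1) = (38) / (36) mod 43 = 13
x3 = s^2 - x1 - x2 mod 43 = 13^2 - 1 - 37 = 2
y3 = s (x1 - x3) - y1 mod 43 = 13 * (1 - 2) - 40 = 33

P + Q = (2, 33)


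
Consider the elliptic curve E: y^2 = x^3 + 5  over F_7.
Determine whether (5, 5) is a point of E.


Check whether y^2 = x^3 + 0 x + 5 (mod 7) for (x, y) = (5, 5).
LHS: y^2 = 5^2 mod 7 = 4
RHS: x^3 + 0 x + 5 = 5^3 + 0*5 + 5 mod 7 = 4
LHS = RHS

Yes, on the curve


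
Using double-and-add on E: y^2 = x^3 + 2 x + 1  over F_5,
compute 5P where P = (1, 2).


k = 5 = 101_2 (binary, LSB first: 101)
Double-and-add from P = (1, 2):
  bit 0 = 1: acc = O + (1, 2) = (1, 2)
  bit 1 = 0: acc unchanged = (1, 2)
  bit 2 = 1: acc = (1, 2) + (0, 4) = (3, 2)

5P = (3, 2)


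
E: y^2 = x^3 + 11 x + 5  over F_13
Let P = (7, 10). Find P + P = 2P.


Doubling: s = (3 x1^2 + a) / (2 y1)
s = (3*7^2 + 11) / (2*10) mod 13 = 4
x3 = s^2 - 2 x1 mod 13 = 4^2 - 2*7 = 2
y3 = s (x1 - x3) - y1 mod 13 = 4 * (7 - 2) - 10 = 10

2P = (2, 10)


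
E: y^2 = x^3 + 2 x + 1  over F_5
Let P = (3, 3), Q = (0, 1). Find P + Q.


P != Q, so use the chord formula.
s = (y2 - y1) / (x2 - x1) = (3) / (2) mod 5 = 4
x3 = s^2 - x1 - x2 mod 5 = 4^2 - 3 - 0 = 3
y3 = s (x1 - x3) - y1 mod 5 = 4 * (3 - 3) - 3 = 2

P + Q = (3, 2)


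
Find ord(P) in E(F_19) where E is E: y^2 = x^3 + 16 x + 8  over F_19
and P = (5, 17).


Compute successive multiples of P until we hit O:
  1P = (5, 17)
  2P = (10, 16)
  3P = (1, 5)
  4P = (3, 8)
  5P = (17, 5)
  6P = (17, 14)
  7P = (3, 11)
  8P = (1, 14)
  ... (continuing to 11P)
  11P = O

ord(P) = 11


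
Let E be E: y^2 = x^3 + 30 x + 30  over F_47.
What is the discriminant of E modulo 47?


4 a^3 + 27 b^2 = 4*30^3 + 27*30^2 = 108000 + 24300 = 132300
Delta = -16 * (132300) = -2116800
Delta mod 47 = 33

Delta = 33 (mod 47)


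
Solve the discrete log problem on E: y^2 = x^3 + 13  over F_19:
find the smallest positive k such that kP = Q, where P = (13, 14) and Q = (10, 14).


Enumerate multiples of P until we hit Q = (10, 14):
  1P = (13, 14)
  2P = (4, 18)
  3P = (9, 18)
  4P = (17, 9)
  5P = (6, 1)
  6P = (5, 9)
  7P = (10, 14)
Match found at i = 7.

k = 7


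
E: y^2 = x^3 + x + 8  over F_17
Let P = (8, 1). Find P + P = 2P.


Doubling: s = (3 x1^2 + a) / (2 y1)
s = (3*8^2 + 1) / (2*1) mod 17 = 3
x3 = s^2 - 2 x1 mod 17 = 3^2 - 2*8 = 10
y3 = s (x1 - x3) - y1 mod 17 = 3 * (8 - 10) - 1 = 10

2P = (10, 10)


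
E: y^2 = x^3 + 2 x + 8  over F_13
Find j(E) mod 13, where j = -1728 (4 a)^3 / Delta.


Delta = -16(4 a^3 + 27 b^2) mod 13 = 11
-1728 * (4 a)^3 = -1728 * (4*2)^3 mod 13 = 5
j = 5 * 11^(-1) mod 13 = 4

j = 4 (mod 13)


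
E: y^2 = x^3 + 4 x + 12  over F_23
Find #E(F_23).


For each x in F_23, count y with y^2 = x^3 + 4 x + 12 mod 23:
  x = 0: RHS = 12, y in [9, 14]  -> 2 point(s)
  x = 4: RHS = 0, y in [0]  -> 1 point(s)
  x = 8: RHS = 4, y in [2, 21]  -> 2 point(s)
  x = 9: RHS = 18, y in [8, 15]  -> 2 point(s)
  x = 14: RHS = 6, y in [11, 12]  -> 2 point(s)
  x = 16: RHS = 9, y in [3, 20]  -> 2 point(s)
  x = 17: RHS = 2, y in [5, 18]  -> 2 point(s)
  x = 19: RHS = 1, y in [1, 22]  -> 2 point(s)
Affine points: 15. Add the point at infinity: total = 16.

#E(F_23) = 16


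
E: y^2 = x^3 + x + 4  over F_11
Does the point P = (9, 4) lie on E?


Check whether y^2 = x^3 + 1 x + 4 (mod 11) for (x, y) = (9, 4).
LHS: y^2 = 4^2 mod 11 = 5
RHS: x^3 + 1 x + 4 = 9^3 + 1*9 + 4 mod 11 = 5
LHS = RHS

Yes, on the curve


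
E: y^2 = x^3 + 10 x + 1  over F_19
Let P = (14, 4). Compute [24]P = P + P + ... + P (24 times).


k = 24 = 11000_2 (binary, LSB first: 00011)
Double-and-add from P = (14, 4):
  bit 0 = 0: acc unchanged = O
  bit 1 = 0: acc unchanged = O
  bit 2 = 0: acc unchanged = O
  bit 3 = 1: acc = O + (0, 18) = (0, 18)
  bit 4 = 1: acc = (0, 18) + (6, 12) = (14, 15)

24P = (14, 15)


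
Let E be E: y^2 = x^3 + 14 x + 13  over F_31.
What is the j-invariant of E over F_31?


Delta = -16(4 a^3 + 27 b^2) mod 31 = 27
-1728 * (4 a)^3 = -1728 * (4*14)^3 mod 31 = 8
j = 8 * 27^(-1) mod 31 = 29

j = 29 (mod 31)


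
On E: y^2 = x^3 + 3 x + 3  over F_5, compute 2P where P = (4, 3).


Doubling: s = (3 x1^2 + a) / (2 y1)
s = (3*4^2 + 3) / (2*3) mod 5 = 1
x3 = s^2 - 2 x1 mod 5 = 1^2 - 2*4 = 3
y3 = s (x1 - x3) - y1 mod 5 = 1 * (4 - 3) - 3 = 3

2P = (3, 3)


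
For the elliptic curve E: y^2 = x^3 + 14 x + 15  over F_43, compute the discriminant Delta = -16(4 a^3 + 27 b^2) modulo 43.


4 a^3 + 27 b^2 = 4*14^3 + 27*15^2 = 10976 + 6075 = 17051
Delta = -16 * (17051) = -272816
Delta mod 43 = 19

Delta = 19 (mod 43)


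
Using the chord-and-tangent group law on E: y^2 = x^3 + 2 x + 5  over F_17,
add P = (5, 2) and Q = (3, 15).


P != Q, so use the chord formula.
s = (y2 - y1) / (x2 - x1) = (13) / (15) mod 17 = 2
x3 = s^2 - x1 - x2 mod 17 = 2^2 - 5 - 3 = 13
y3 = s (x1 - x3) - y1 mod 17 = 2 * (5 - 13) - 2 = 16

P + Q = (13, 16)


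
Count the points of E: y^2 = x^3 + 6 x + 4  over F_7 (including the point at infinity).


For each x in F_7, count y with y^2 = x^3 + 6 x + 4 mod 7:
  x = 0: RHS = 4, y in [2, 5]  -> 2 point(s)
  x = 1: RHS = 4, y in [2, 5]  -> 2 point(s)
  x = 3: RHS = 0, y in [0]  -> 1 point(s)
  x = 4: RHS = 1, y in [1, 6]  -> 2 point(s)
  x = 6: RHS = 4, y in [2, 5]  -> 2 point(s)
Affine points: 9. Add the point at infinity: total = 10.

#E(F_7) = 10


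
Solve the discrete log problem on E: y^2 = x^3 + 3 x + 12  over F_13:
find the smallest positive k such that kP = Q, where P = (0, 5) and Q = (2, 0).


Enumerate multiples of P until we hit Q = (2, 0):
  1P = (0, 5)
  2P = (1, 9)
  3P = (2, 0)
Match found at i = 3.

k = 3


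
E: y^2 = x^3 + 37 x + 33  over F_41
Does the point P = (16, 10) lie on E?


Check whether y^2 = x^3 + 37 x + 33 (mod 41) for (x, y) = (16, 10).
LHS: y^2 = 10^2 mod 41 = 18
RHS: x^3 + 37 x + 33 = 16^3 + 37*16 + 33 mod 41 = 6
LHS != RHS

No, not on the curve


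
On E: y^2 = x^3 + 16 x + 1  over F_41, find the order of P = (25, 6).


Compute successive multiples of P until we hit O:
  1P = (25, 6)
  2P = (0, 1)
  3P = (39, 24)
  4P = (23, 20)
  5P = (1, 31)
  6P = (20, 11)
  7P = (38, 7)
  8P = (11, 14)
  ... (continuing to 19P)
  19P = O

ord(P) = 19


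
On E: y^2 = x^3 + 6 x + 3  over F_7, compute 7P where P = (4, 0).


k = 7 = 111_2 (binary, LSB first: 111)
Double-and-add from P = (4, 0):
  bit 0 = 1: acc = O + (4, 0) = (4, 0)
  bit 1 = 1: acc = (4, 0) + O = (4, 0)
  bit 2 = 1: acc = (4, 0) + O = (4, 0)

7P = (4, 0)


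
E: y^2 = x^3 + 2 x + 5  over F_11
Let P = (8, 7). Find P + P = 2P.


Doubling: s = (3 x1^2 + a) / (2 y1)
s = (3*8^2 + 2) / (2*7) mod 11 = 6
x3 = s^2 - 2 x1 mod 11 = 6^2 - 2*8 = 9
y3 = s (x1 - x3) - y1 mod 11 = 6 * (8 - 9) - 7 = 9

2P = (9, 9)


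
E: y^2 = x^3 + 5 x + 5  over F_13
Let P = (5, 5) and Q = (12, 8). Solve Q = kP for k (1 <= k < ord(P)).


Enumerate multiples of P until we hit Q = (12, 8):
  1P = (5, 5)
  2P = (2, 6)
  3P = (9, 5)
  4P = (12, 8)
Match found at i = 4.

k = 4


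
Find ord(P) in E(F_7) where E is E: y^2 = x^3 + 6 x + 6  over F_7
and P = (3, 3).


Compute successive multiples of P until we hit O:
  1P = (3, 3)
  2P = (5, 0)
  3P = (3, 4)
  4P = O

ord(P) = 4


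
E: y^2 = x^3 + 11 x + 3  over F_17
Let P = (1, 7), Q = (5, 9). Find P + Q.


P != Q, so use the chord formula.
s = (y2 - y1) / (x2 - x1) = (2) / (4) mod 17 = 9
x3 = s^2 - x1 - x2 mod 17 = 9^2 - 1 - 5 = 7
y3 = s (x1 - x3) - y1 mod 17 = 9 * (1 - 7) - 7 = 7

P + Q = (7, 7)


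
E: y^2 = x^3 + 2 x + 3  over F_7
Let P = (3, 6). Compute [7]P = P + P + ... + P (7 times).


k = 7 = 111_2 (binary, LSB first: 111)
Double-and-add from P = (3, 6):
  bit 0 = 1: acc = O + (3, 6) = (3, 6)
  bit 1 = 1: acc = (3, 6) + (3, 1) = O
  bit 2 = 1: acc = O + (3, 6) = (3, 6)

7P = (3, 6)


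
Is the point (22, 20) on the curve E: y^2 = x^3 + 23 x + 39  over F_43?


Check whether y^2 = x^3 + 23 x + 39 (mod 43) for (x, y) = (22, 20).
LHS: y^2 = 20^2 mod 43 = 13
RHS: x^3 + 23 x + 39 = 22^3 + 23*22 + 39 mod 43 = 13
LHS = RHS

Yes, on the curve


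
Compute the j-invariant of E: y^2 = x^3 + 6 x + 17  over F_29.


Delta = -16(4 a^3 + 27 b^2) mod 29 = 6
-1728 * (4 a)^3 = -1728 * (4*6)^3 mod 29 = 8
j = 8 * 6^(-1) mod 29 = 11

j = 11 (mod 29)


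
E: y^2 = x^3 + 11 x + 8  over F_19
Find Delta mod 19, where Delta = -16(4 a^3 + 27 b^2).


4 a^3 + 27 b^2 = 4*11^3 + 27*8^2 = 5324 + 1728 = 7052
Delta = -16 * (7052) = -112832
Delta mod 19 = 9

Delta = 9 (mod 19)


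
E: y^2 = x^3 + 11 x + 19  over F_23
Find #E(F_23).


For each x in F_23, count y with y^2 = x^3 + 11 x + 19 mod 23:
  x = 1: RHS = 8, y in [10, 13]  -> 2 point(s)
  x = 2: RHS = 3, y in [7, 16]  -> 2 point(s)
  x = 4: RHS = 12, y in [9, 14]  -> 2 point(s)
  x = 6: RHS = 2, y in [5, 18]  -> 2 point(s)
  x = 7: RHS = 2, y in [5, 18]  -> 2 point(s)
  x = 10: RHS = 2, y in [5, 18]  -> 2 point(s)
  x = 12: RHS = 16, y in [4, 19]  -> 2 point(s)
  x = 13: RHS = 13, y in [6, 17]  -> 2 point(s)
  x = 16: RHS = 13, y in [6, 17]  -> 2 point(s)
  x = 17: RHS = 13, y in [6, 17]  -> 2 point(s)
  x = 18: RHS = 0, y in [0]  -> 1 point(s)
  x = 19: RHS = 3, y in [7, 16]  -> 2 point(s)
  x = 21: RHS = 12, y in [9, 14]  -> 2 point(s)
Affine points: 25. Add the point at infinity: total = 26.

#E(F_23) = 26


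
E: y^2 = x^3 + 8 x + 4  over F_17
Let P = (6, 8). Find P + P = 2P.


Doubling: s = (3 x1^2 + a) / (2 y1)
s = (3*6^2 + 8) / (2*8) mod 17 = 3
x3 = s^2 - 2 x1 mod 17 = 3^2 - 2*6 = 14
y3 = s (x1 - x3) - y1 mod 17 = 3 * (6 - 14) - 8 = 2

2P = (14, 2)


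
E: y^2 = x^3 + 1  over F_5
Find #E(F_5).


For each x in F_5, count y with y^2 = x^3 + 0 x + 1 mod 5:
  x = 0: RHS = 1, y in [1, 4]  -> 2 point(s)
  x = 2: RHS = 4, y in [2, 3]  -> 2 point(s)
  x = 4: RHS = 0, y in [0]  -> 1 point(s)
Affine points: 5. Add the point at infinity: total = 6.

#E(F_5) = 6


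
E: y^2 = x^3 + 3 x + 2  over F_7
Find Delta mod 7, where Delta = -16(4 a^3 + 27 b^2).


4 a^3 + 27 b^2 = 4*3^3 + 27*2^2 = 108 + 108 = 216
Delta = -16 * (216) = -3456
Delta mod 7 = 2

Delta = 2 (mod 7)


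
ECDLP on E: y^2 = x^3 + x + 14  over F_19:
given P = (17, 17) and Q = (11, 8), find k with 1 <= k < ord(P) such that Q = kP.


Enumerate multiples of P until we hit Q = (11, 8):
  1P = (17, 17)
  2P = (11, 11)
  3P = (11, 8)
Match found at i = 3.

k = 3


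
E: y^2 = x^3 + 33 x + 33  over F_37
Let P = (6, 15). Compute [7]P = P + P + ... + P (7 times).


k = 7 = 111_2 (binary, LSB first: 111)
Double-and-add from P = (6, 15):
  bit 0 = 1: acc = O + (6, 15) = (6, 15)
  bit 1 = 1: acc = (6, 15) + (26, 2) = (2, 12)
  bit 2 = 1: acc = (2, 12) + (18, 13) = (29, 21)

7P = (29, 21)


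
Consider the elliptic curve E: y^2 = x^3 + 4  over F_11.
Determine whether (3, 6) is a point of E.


Check whether y^2 = x^3 + 0 x + 4 (mod 11) for (x, y) = (3, 6).
LHS: y^2 = 6^2 mod 11 = 3
RHS: x^3 + 0 x + 4 = 3^3 + 0*3 + 4 mod 11 = 9
LHS != RHS

No, not on the curve


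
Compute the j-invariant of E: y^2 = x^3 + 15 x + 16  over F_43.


Delta = -16(4 a^3 + 27 b^2) mod 43 = 36
-1728 * (4 a)^3 = -1728 * (4*15)^3 mod 43 = 41
j = 41 * 36^(-1) mod 43 = 31

j = 31 (mod 43)


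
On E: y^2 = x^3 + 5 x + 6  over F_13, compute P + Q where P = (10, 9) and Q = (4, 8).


P != Q, so use the chord formula.
s = (y2 - y1) / (x2 - x1) = (12) / (7) mod 13 = 11
x3 = s^2 - x1 - x2 mod 13 = 11^2 - 10 - 4 = 3
y3 = s (x1 - x3) - y1 mod 13 = 11 * (10 - 3) - 9 = 3

P + Q = (3, 3)


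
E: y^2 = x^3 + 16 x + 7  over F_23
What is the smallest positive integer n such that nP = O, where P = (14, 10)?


Compute successive multiples of P until we hit O:
  1P = (14, 10)
  2P = (22, 6)
  3P = (16, 14)
  4P = (20, 1)
  5P = (20, 22)
  6P = (16, 9)
  7P = (22, 17)
  8P = (14, 13)
  ... (continuing to 9P)
  9P = O

ord(P) = 9


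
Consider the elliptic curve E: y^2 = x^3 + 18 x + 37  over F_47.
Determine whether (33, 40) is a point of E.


Check whether y^2 = x^3 + 18 x + 37 (mod 47) for (x, y) = (33, 40).
LHS: y^2 = 40^2 mod 47 = 2
RHS: x^3 + 18 x + 37 = 33^3 + 18*33 + 37 mod 47 = 2
LHS = RHS

Yes, on the curve


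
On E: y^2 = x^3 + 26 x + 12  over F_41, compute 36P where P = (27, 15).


k = 36 = 100100_2 (binary, LSB first: 001001)
Double-and-add from P = (27, 15):
  bit 0 = 0: acc unchanged = O
  bit 1 = 0: acc unchanged = O
  bit 2 = 1: acc = O + (9, 27) = (9, 27)
  bit 3 = 0: acc unchanged = (9, 27)
  bit 4 = 0: acc unchanged = (9, 27)
  bit 5 = 1: acc = (9, 27) + (4, 37) = (32, 19)

36P = (32, 19)


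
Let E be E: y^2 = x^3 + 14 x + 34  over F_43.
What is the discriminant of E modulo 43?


4 a^3 + 27 b^2 = 4*14^3 + 27*34^2 = 10976 + 31212 = 42188
Delta = -16 * (42188) = -675008
Delta mod 43 = 6

Delta = 6 (mod 43)


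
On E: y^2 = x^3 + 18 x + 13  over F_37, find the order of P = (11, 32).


Compute successive multiples of P until we hit O:
  1P = (11, 32)
  2P = (4, 1)
  3P = (25, 17)
  4P = (8, 15)
  5P = (9, 4)
  6P = (28, 26)
  7P = (14, 30)
  8P = (33, 32)
  ... (continuing to 35P)
  35P = O

ord(P) = 35


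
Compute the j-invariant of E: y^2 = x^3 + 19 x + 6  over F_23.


Delta = -16(4 a^3 + 27 b^2) mod 23 = 21
-1728 * (4 a)^3 = -1728 * (4*19)^3 mod 23 = 6
j = 6 * 21^(-1) mod 23 = 20

j = 20 (mod 23)


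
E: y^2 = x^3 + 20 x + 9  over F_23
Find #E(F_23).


For each x in F_23, count y with y^2 = x^3 + 20 x + 9 mod 23:
  x = 0: RHS = 9, y in [3, 20]  -> 2 point(s)
  x = 3: RHS = 4, y in [2, 21]  -> 2 point(s)
  x = 5: RHS = 4, y in [2, 21]  -> 2 point(s)
  x = 6: RHS = 0, y in [0]  -> 1 point(s)
  x = 7: RHS = 9, y in [3, 20]  -> 2 point(s)
  x = 10: RHS = 13, y in [6, 17]  -> 2 point(s)
  x = 15: RHS = 4, y in [2, 21]  -> 2 point(s)
  x = 16: RHS = 9, y in [3, 20]  -> 2 point(s)
  x = 17: RHS = 18, y in [8, 15]  -> 2 point(s)
  x = 19: RHS = 3, y in [7, 16]  -> 2 point(s)
Affine points: 19. Add the point at infinity: total = 20.

#E(F_23) = 20


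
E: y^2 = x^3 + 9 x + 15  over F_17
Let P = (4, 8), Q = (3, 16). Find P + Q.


P != Q, so use the chord formula.
s = (y2 - y1) / (x2 - x1) = (8) / (16) mod 17 = 9
x3 = s^2 - x1 - x2 mod 17 = 9^2 - 4 - 3 = 6
y3 = s (x1 - x3) - y1 mod 17 = 9 * (4 - 6) - 8 = 8

P + Q = (6, 8)


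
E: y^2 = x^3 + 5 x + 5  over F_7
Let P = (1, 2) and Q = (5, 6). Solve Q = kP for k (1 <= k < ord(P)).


Enumerate multiples of P until we hit Q = (5, 6):
  1P = (1, 2)
  2P = (2, 3)
  3P = (5, 1)
  4P = (5, 6)
Match found at i = 4.

k = 4


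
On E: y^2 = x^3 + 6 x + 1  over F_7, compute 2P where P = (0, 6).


Doubling: s = (3 x1^2 + a) / (2 y1)
s = (3*0^2 + 6) / (2*6) mod 7 = 4
x3 = s^2 - 2 x1 mod 7 = 4^2 - 2*0 = 2
y3 = s (x1 - x3) - y1 mod 7 = 4 * (0 - 2) - 6 = 0

2P = (2, 0)


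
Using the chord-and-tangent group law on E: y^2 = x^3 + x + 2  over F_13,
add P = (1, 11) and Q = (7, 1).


P != Q, so use the chord formula.
s = (y2 - y1) / (x2 - x1) = (3) / (6) mod 13 = 7
x3 = s^2 - x1 - x2 mod 13 = 7^2 - 1 - 7 = 2
y3 = s (x1 - x3) - y1 mod 13 = 7 * (1 - 2) - 11 = 8

P + Q = (2, 8)


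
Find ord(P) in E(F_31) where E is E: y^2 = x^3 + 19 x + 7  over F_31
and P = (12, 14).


Compute successive multiples of P until we hit O:
  1P = (12, 14)
  2P = (15, 3)
  3P = (14, 14)
  4P = (5, 17)
  5P = (30, 7)
  6P = (8, 12)
  7P = (19, 29)
  8P = (28, 27)
  ... (continuing to 39P)
  39P = O

ord(P) = 39


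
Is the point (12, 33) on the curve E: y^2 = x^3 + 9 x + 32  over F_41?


Check whether y^2 = x^3 + 9 x + 32 (mod 41) for (x, y) = (12, 33).
LHS: y^2 = 33^2 mod 41 = 23
RHS: x^3 + 9 x + 32 = 12^3 + 9*12 + 32 mod 41 = 23
LHS = RHS

Yes, on the curve


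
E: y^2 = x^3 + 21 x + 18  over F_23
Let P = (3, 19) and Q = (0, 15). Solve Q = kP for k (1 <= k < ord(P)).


Enumerate multiples of P until we hit Q = (0, 15):
  1P = (3, 19)
  2P = (7, 5)
  3P = (8, 10)
  4P = (18, 8)
  5P = (10, 3)
  6P = (11, 19)
  7P = (9, 4)
  8P = (0, 8)
  9P = (13, 21)
  10P = (19, 10)
  11P = (5, 8)
  12P = (5, 15)
  13P = (19, 13)
  14P = (13, 2)
  15P = (0, 15)
Match found at i = 15.

k = 15


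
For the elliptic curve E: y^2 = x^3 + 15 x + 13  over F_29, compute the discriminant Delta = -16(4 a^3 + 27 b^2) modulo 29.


4 a^3 + 27 b^2 = 4*15^3 + 27*13^2 = 13500 + 4563 = 18063
Delta = -16 * (18063) = -289008
Delta mod 29 = 6

Delta = 6 (mod 29)


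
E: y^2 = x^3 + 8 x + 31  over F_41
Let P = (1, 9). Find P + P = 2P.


Doubling: s = (3 x1^2 + a) / (2 y1)
s = (3*1^2 + 8) / (2*9) mod 41 = 12
x3 = s^2 - 2 x1 mod 41 = 12^2 - 2*1 = 19
y3 = s (x1 - x3) - y1 mod 41 = 12 * (1 - 19) - 9 = 21

2P = (19, 21)


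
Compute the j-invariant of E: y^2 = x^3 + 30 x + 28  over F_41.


Delta = -16(4 a^3 + 27 b^2) mod 41 = 40
-1728 * (4 a)^3 = -1728 * (4*30)^3 mod 41 = 39
j = 39 * 40^(-1) mod 41 = 2

j = 2 (mod 41)


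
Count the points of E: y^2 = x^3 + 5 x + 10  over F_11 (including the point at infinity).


For each x in F_11, count y with y^2 = x^3 + 5 x + 10 mod 11:
  x = 1: RHS = 5, y in [4, 7]  -> 2 point(s)
  x = 6: RHS = 3, y in [5, 6]  -> 2 point(s)
  x = 7: RHS = 3, y in [5, 6]  -> 2 point(s)
  x = 8: RHS = 1, y in [1, 10]  -> 2 point(s)
  x = 9: RHS = 3, y in [5, 6]  -> 2 point(s)
  x = 10: RHS = 4, y in [2, 9]  -> 2 point(s)
Affine points: 12. Add the point at infinity: total = 13.

#E(F_11) = 13


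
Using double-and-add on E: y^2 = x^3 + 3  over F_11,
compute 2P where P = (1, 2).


k = 2 = 10_2 (binary, LSB first: 01)
Double-and-add from P = (1, 2):
  bit 0 = 0: acc unchanged = O
  bit 1 = 1: acc = O + (2, 0) = (2, 0)

2P = (2, 0)


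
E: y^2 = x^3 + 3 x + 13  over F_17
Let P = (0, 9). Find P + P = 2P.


Doubling: s = (3 x1^2 + a) / (2 y1)
s = (3*0^2 + 3) / (2*9) mod 17 = 3
x3 = s^2 - 2 x1 mod 17 = 3^2 - 2*0 = 9
y3 = s (x1 - x3) - y1 mod 17 = 3 * (0 - 9) - 9 = 15

2P = (9, 15)


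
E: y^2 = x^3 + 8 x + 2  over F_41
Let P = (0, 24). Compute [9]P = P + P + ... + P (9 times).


k = 9 = 1001_2 (binary, LSB first: 1001)
Double-and-add from P = (0, 24):
  bit 0 = 1: acc = O + (0, 24) = (0, 24)
  bit 1 = 0: acc unchanged = (0, 24)
  bit 2 = 0: acc unchanged = (0, 24)
  bit 3 = 1: acc = (0, 24) + (32, 29) = (25, 40)

9P = (25, 40)


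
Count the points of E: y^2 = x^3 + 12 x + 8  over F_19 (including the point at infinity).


For each x in F_19, count y with y^2 = x^3 + 12 x + 8 mod 19:
  x = 4: RHS = 6, y in [5, 14]  -> 2 point(s)
  x = 6: RHS = 11, y in [7, 12]  -> 2 point(s)
  x = 7: RHS = 17, y in [6, 13]  -> 2 point(s)
  x = 9: RHS = 9, y in [3, 16]  -> 2 point(s)
  x = 10: RHS = 7, y in [8, 11]  -> 2 point(s)
  x = 13: RHS = 5, y in [9, 10]  -> 2 point(s)
Affine points: 12. Add the point at infinity: total = 13.

#E(F_19) = 13


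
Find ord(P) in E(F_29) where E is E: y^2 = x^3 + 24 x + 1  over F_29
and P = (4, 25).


Compute successive multiples of P until we hit O:
  1P = (4, 25)
  2P = (15, 16)
  3P = (3, 19)
  4P = (0, 28)
  5P = (2, 17)
  6P = (10, 9)
  7P = (6, 19)
  8P = (28, 18)
  ... (continuing to 33P)
  33P = O

ord(P) = 33


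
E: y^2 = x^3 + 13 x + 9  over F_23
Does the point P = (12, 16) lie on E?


Check whether y^2 = x^3 + 13 x + 9 (mod 23) for (x, y) = (12, 16).
LHS: y^2 = 16^2 mod 23 = 3
RHS: x^3 + 13 x + 9 = 12^3 + 13*12 + 9 mod 23 = 7
LHS != RHS

No, not on the curve


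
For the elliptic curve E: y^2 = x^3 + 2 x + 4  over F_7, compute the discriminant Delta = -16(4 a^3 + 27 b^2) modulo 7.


4 a^3 + 27 b^2 = 4*2^3 + 27*4^2 = 32 + 432 = 464
Delta = -16 * (464) = -7424
Delta mod 7 = 3

Delta = 3 (mod 7)


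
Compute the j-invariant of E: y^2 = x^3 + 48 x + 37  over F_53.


Delta = -16(4 a^3 + 27 b^2) mod 53 = 16
-1728 * (4 a)^3 = -1728 * (4*48)^3 mod 53 = 10
j = 10 * 16^(-1) mod 53 = 47

j = 47 (mod 53)


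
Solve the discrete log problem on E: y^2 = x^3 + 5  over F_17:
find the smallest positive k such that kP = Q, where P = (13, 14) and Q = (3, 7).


Enumerate multiples of P until we hit Q = (3, 7):
  1P = (13, 14)
  2P = (4, 16)
  3P = (16, 15)
  4P = (7, 5)
  5P = (12, 13)
  6P = (10, 6)
  7P = (3, 7)
Match found at i = 7.

k = 7


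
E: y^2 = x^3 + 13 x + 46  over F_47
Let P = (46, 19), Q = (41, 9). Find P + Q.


P != Q, so use the chord formula.
s = (y2 - y1) / (x2 - x1) = (37) / (42) mod 47 = 2
x3 = s^2 - x1 - x2 mod 47 = 2^2 - 46 - 41 = 11
y3 = s (x1 - x3) - y1 mod 47 = 2 * (46 - 11) - 19 = 4

P + Q = (11, 4)


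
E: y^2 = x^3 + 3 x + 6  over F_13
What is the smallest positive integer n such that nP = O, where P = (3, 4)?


Compute successive multiples of P until we hit O:
  1P = (3, 4)
  2P = (4, 2)
  3P = (10, 10)
  4P = (1, 7)
  5P = (8, 10)
  6P = (5, 4)
  7P = (5, 9)
  8P = (8, 3)
  ... (continuing to 13P)
  13P = O

ord(P) = 13


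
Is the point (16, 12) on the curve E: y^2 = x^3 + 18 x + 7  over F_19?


Check whether y^2 = x^3 + 18 x + 7 (mod 19) for (x, y) = (16, 12).
LHS: y^2 = 12^2 mod 19 = 11
RHS: x^3 + 18 x + 7 = 16^3 + 18*16 + 7 mod 19 = 2
LHS != RHS

No, not on the curve


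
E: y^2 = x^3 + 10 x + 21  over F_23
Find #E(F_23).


For each x in F_23, count y with y^2 = x^3 + 10 x + 21 mod 23:
  x = 1: RHS = 9, y in [3, 20]  -> 2 point(s)
  x = 2: RHS = 3, y in [7, 16]  -> 2 point(s)
  x = 3: RHS = 9, y in [3, 20]  -> 2 point(s)
  x = 5: RHS = 12, y in [9, 14]  -> 2 point(s)
  x = 9: RHS = 12, y in [9, 14]  -> 2 point(s)
  x = 11: RHS = 13, y in [6, 17]  -> 2 point(s)
  x = 12: RHS = 6, y in [11, 12]  -> 2 point(s)
  x = 13: RHS = 2, y in [5, 18]  -> 2 point(s)
  x = 15: RHS = 4, y in [2, 21]  -> 2 point(s)
  x = 19: RHS = 9, y in [3, 20]  -> 2 point(s)
  x = 21: RHS = 16, y in [4, 19]  -> 2 point(s)
Affine points: 22. Add the point at infinity: total = 23.

#E(F_23) = 23


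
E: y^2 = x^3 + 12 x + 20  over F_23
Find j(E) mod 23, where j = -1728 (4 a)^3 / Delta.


Delta = -16(4 a^3 + 27 b^2) mod 23 = 14
-1728 * (4 a)^3 = -1728 * (4*12)^3 mod 23 = 22
j = 22 * 14^(-1) mod 23 = 18

j = 18 (mod 23)


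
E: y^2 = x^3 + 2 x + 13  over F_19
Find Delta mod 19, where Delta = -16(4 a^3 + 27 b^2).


4 a^3 + 27 b^2 = 4*2^3 + 27*13^2 = 32 + 4563 = 4595
Delta = -16 * (4595) = -73520
Delta mod 19 = 10

Delta = 10 (mod 19)


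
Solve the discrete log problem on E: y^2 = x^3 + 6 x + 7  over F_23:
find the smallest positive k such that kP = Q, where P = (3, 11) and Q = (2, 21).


Enumerate multiples of P until we hit Q = (2, 21):
  1P = (3, 11)
  2P = (2, 2)
  3P = (7, 22)
  4P = (22, 0)
  5P = (7, 1)
  6P = (2, 21)
Match found at i = 6.

k = 6


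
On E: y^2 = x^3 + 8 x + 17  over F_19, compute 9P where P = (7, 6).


k = 9 = 1001_2 (binary, LSB first: 1001)
Double-and-add from P = (7, 6):
  bit 0 = 1: acc = O + (7, 6) = (7, 6)
  bit 1 = 0: acc unchanged = (7, 6)
  bit 2 = 0: acc unchanged = (7, 6)
  bit 3 = 1: acc = (7, 6) + (3, 12) = (16, 17)

9P = (16, 17)


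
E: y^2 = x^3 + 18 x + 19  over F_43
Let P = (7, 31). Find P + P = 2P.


Doubling: s = (3 x1^2 + a) / (2 y1)
s = (3*7^2 + 18) / (2*31) mod 43 = 20
x3 = s^2 - 2 x1 mod 43 = 20^2 - 2*7 = 42
y3 = s (x1 - x3) - y1 mod 43 = 20 * (7 - 42) - 31 = 0

2P = (42, 0)


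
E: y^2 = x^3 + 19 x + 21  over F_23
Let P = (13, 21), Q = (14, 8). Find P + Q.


P != Q, so use the chord formula.
s = (y2 - y1) / (x2 - x1) = (10) / (1) mod 23 = 10
x3 = s^2 - x1 - x2 mod 23 = 10^2 - 13 - 14 = 4
y3 = s (x1 - x3) - y1 mod 23 = 10 * (13 - 4) - 21 = 0

P + Q = (4, 0)


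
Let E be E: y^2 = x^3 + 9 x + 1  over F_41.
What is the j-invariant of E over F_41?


Delta = -16(4 a^3 + 27 b^2) mod 41 = 21
-1728 * (4 a)^3 = -1728 * (4*9)^3 mod 41 = 12
j = 12 * 21^(-1) mod 41 = 24

j = 24 (mod 41)


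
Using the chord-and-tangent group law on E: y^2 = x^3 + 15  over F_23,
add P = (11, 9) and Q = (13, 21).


P != Q, so use the chord formula.
s = (y2 - y1) / (x2 - x1) = (12) / (2) mod 23 = 6
x3 = s^2 - x1 - x2 mod 23 = 6^2 - 11 - 13 = 12
y3 = s (x1 - x3) - y1 mod 23 = 6 * (11 - 12) - 9 = 8

P + Q = (12, 8)


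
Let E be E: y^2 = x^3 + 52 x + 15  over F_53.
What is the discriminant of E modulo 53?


4 a^3 + 27 b^2 = 4*52^3 + 27*15^2 = 562432 + 6075 = 568507
Delta = -16 * (568507) = -9096112
Delta mod 53 = 13

Delta = 13 (mod 53)


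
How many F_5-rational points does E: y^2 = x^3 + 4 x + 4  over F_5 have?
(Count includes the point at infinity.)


For each x in F_5, count y with y^2 = x^3 + 4 x + 4 mod 5:
  x = 0: RHS = 4, y in [2, 3]  -> 2 point(s)
  x = 1: RHS = 4, y in [2, 3]  -> 2 point(s)
  x = 2: RHS = 0, y in [0]  -> 1 point(s)
  x = 4: RHS = 4, y in [2, 3]  -> 2 point(s)
Affine points: 7. Add the point at infinity: total = 8.

#E(F_5) = 8


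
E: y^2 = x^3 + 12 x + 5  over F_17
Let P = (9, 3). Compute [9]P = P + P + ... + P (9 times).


k = 9 = 1001_2 (binary, LSB first: 1001)
Double-and-add from P = (9, 3):
  bit 0 = 1: acc = O + (9, 3) = (9, 3)
  bit 1 = 0: acc unchanged = (9, 3)
  bit 2 = 0: acc unchanged = (9, 3)
  bit 3 = 1: acc = (9, 3) + (1, 1) = (6, 2)

9P = (6, 2)


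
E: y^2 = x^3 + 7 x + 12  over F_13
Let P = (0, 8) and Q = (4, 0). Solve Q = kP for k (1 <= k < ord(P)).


Enumerate multiples of P until we hit Q = (4, 0):
  1P = (0, 8)
  2P = (4, 0)
Match found at i = 2.

k = 2


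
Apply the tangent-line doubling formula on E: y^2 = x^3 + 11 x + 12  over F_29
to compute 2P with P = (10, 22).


Doubling: s = (3 x1^2 + a) / (2 y1)
s = (3*10^2 + 11) / (2*22) mod 29 = 13
x3 = s^2 - 2 x1 mod 29 = 13^2 - 2*10 = 4
y3 = s (x1 - x3) - y1 mod 29 = 13 * (10 - 4) - 22 = 27

2P = (4, 27)


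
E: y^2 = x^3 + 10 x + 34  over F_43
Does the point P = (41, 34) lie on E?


Check whether y^2 = x^3 + 10 x + 34 (mod 43) for (x, y) = (41, 34).
LHS: y^2 = 34^2 mod 43 = 38
RHS: x^3 + 10 x + 34 = 41^3 + 10*41 + 34 mod 43 = 6
LHS != RHS

No, not on the curve


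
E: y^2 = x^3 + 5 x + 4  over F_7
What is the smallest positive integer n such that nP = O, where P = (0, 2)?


Compute successive multiples of P until we hit O:
  1P = (0, 2)
  2P = (2, 6)
  3P = (2, 1)
  4P = (0, 5)
  5P = O

ord(P) = 5


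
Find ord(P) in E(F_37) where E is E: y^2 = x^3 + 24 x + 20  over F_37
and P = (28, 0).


Compute successive multiples of P until we hit O:
  1P = (28, 0)
  2P = O

ord(P) = 2


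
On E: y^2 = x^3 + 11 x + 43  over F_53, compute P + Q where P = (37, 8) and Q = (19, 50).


P != Q, so use the chord formula.
s = (y2 - y1) / (x2 - x1) = (42) / (35) mod 53 = 33
x3 = s^2 - x1 - x2 mod 53 = 33^2 - 37 - 19 = 26
y3 = s (x1 - x3) - y1 mod 53 = 33 * (37 - 26) - 8 = 37

P + Q = (26, 37)


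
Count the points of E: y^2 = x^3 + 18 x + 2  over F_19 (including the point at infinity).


For each x in F_19, count y with y^2 = x^3 + 18 x + 2 mod 19:
  x = 3: RHS = 7, y in [8, 11]  -> 2 point(s)
  x = 4: RHS = 5, y in [9, 10]  -> 2 point(s)
  x = 9: RHS = 0, y in [0]  -> 1 point(s)
  x = 10: RHS = 4, y in [2, 17]  -> 2 point(s)
  x = 11: RHS = 11, y in [7, 12]  -> 2 point(s)
  x = 13: RHS = 1, y in [1, 18]  -> 2 point(s)
  x = 16: RHS = 16, y in [4, 15]  -> 2 point(s)
Affine points: 13. Add the point at infinity: total = 14.

#E(F_19) = 14


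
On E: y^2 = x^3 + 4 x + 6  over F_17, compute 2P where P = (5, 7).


Doubling: s = (3 x1^2 + a) / (2 y1)
s = (3*5^2 + 4) / (2*7) mod 17 = 2
x3 = s^2 - 2 x1 mod 17 = 2^2 - 2*5 = 11
y3 = s (x1 - x3) - y1 mod 17 = 2 * (5 - 11) - 7 = 15

2P = (11, 15)


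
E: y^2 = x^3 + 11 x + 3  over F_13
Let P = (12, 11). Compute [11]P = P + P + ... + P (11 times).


k = 11 = 1011_2 (binary, LSB first: 1101)
Double-and-add from P = (12, 11):
  bit 0 = 1: acc = O + (12, 11) = (12, 11)
  bit 1 = 1: acc = (12, 11) + (11, 5) = (0, 9)
  bit 2 = 0: acc unchanged = (0, 9)
  bit 3 = 1: acc = (0, 9) + (6, 8) = (11, 8)

11P = (11, 8)


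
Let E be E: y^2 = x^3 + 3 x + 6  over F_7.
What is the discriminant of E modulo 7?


4 a^3 + 27 b^2 = 4*3^3 + 27*6^2 = 108 + 972 = 1080
Delta = -16 * (1080) = -17280
Delta mod 7 = 3

Delta = 3 (mod 7)


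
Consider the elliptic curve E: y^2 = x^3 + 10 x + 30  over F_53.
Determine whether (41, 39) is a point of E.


Check whether y^2 = x^3 + 10 x + 30 (mod 53) for (x, y) = (41, 39).
LHS: y^2 = 39^2 mod 53 = 37
RHS: x^3 + 10 x + 30 = 41^3 + 10*41 + 30 mod 53 = 37
LHS = RHS

Yes, on the curve


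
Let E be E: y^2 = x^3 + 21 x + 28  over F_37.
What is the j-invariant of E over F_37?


Delta = -16(4 a^3 + 27 b^2) mod 37 = 9
-1728 * (4 a)^3 = -1728 * (4*21)^3 mod 37 = 11
j = 11 * 9^(-1) mod 37 = 30

j = 30 (mod 37)


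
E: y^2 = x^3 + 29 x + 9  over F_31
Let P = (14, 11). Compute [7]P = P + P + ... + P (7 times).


k = 7 = 111_2 (binary, LSB first: 111)
Double-and-add from P = (14, 11):
  bit 0 = 1: acc = O + (14, 11) = (14, 11)
  bit 1 = 1: acc = (14, 11) + (10, 11) = (7, 20)
  bit 2 = 1: acc = (7, 20) + (30, 14) = (12, 15)

7P = (12, 15)


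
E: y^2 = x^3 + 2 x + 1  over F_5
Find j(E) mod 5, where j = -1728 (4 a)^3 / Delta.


Delta = -16(4 a^3 + 27 b^2) mod 5 = 1
-1728 * (4 a)^3 = -1728 * (4*2)^3 mod 5 = 4
j = 4 * 1^(-1) mod 5 = 4

j = 4 (mod 5)


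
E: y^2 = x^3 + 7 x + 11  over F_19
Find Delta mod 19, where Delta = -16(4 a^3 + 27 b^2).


4 a^3 + 27 b^2 = 4*7^3 + 27*11^2 = 1372 + 3267 = 4639
Delta = -16 * (4639) = -74224
Delta mod 19 = 9

Delta = 9 (mod 19)


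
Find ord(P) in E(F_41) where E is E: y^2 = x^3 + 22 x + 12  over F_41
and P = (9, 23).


Compute successive multiples of P until we hit O:
  1P = (9, 23)
  2P = (3, 8)
  3P = (25, 19)
  4P = (25, 22)
  5P = (3, 33)
  6P = (9, 18)
  7P = O

ord(P) = 7


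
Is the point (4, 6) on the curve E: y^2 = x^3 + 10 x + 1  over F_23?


Check whether y^2 = x^3 + 10 x + 1 (mod 23) for (x, y) = (4, 6).
LHS: y^2 = 6^2 mod 23 = 13
RHS: x^3 + 10 x + 1 = 4^3 + 10*4 + 1 mod 23 = 13
LHS = RHS

Yes, on the curve


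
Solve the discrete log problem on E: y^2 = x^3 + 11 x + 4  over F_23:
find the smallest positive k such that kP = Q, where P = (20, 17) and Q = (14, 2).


Enumerate multiples of P until we hit Q = (14, 2):
  1P = (20, 17)
  2P = (9, 21)
  3P = (12, 1)
  4P = (18, 10)
  5P = (3, 8)
  6P = (8, 11)
  7P = (1, 4)
  8P = (14, 21)
  9P = (15, 18)
  10P = (0, 2)
  11P = (5, 0)
  12P = (0, 21)
  13P = (15, 5)
  14P = (14, 2)
Match found at i = 14.

k = 14


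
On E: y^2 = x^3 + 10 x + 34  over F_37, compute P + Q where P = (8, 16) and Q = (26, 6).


P != Q, so use the chord formula.
s = (y2 - y1) / (x2 - x1) = (27) / (18) mod 37 = 20
x3 = s^2 - x1 - x2 mod 37 = 20^2 - 8 - 26 = 33
y3 = s (x1 - x3) - y1 mod 37 = 20 * (8 - 33) - 16 = 2

P + Q = (33, 2)


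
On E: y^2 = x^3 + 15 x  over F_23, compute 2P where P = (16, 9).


Doubling: s = (3 x1^2 + a) / (2 y1)
s = (3*16^2 + 15) / (2*9) mod 23 = 9
x3 = s^2 - 2 x1 mod 23 = 9^2 - 2*16 = 3
y3 = s (x1 - x3) - y1 mod 23 = 9 * (16 - 3) - 9 = 16

2P = (3, 16)


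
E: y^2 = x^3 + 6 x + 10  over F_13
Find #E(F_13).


For each x in F_13, count y with y^2 = x^3 + 6 x + 10 mod 13:
  x = 0: RHS = 10, y in [6, 7]  -> 2 point(s)
  x = 1: RHS = 4, y in [2, 11]  -> 2 point(s)
  x = 2: RHS = 4, y in [2, 11]  -> 2 point(s)
  x = 3: RHS = 3, y in [4, 9]  -> 2 point(s)
  x = 5: RHS = 9, y in [3, 10]  -> 2 point(s)
  x = 9: RHS = 0, y in [0]  -> 1 point(s)
  x = 10: RHS = 4, y in [2, 11]  -> 2 point(s)
  x = 11: RHS = 3, y in [4, 9]  -> 2 point(s)
  x = 12: RHS = 3, y in [4, 9]  -> 2 point(s)
Affine points: 17. Add the point at infinity: total = 18.

#E(F_13) = 18


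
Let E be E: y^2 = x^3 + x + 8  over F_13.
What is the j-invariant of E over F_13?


Delta = -16(4 a^3 + 27 b^2) mod 13 = 4
-1728 * (4 a)^3 = -1728 * (4*1)^3 mod 13 = 12
j = 12 * 4^(-1) mod 13 = 3

j = 3 (mod 13)


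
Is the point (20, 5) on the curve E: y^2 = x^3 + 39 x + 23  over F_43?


Check whether y^2 = x^3 + 39 x + 23 (mod 43) for (x, y) = (20, 5).
LHS: y^2 = 5^2 mod 43 = 25
RHS: x^3 + 39 x + 23 = 20^3 + 39*20 + 23 mod 43 = 31
LHS != RHS

No, not on the curve


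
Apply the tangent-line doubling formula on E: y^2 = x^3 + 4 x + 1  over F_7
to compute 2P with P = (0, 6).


Doubling: s = (3 x1^2 + a) / (2 y1)
s = (3*0^2 + 4) / (2*6) mod 7 = 5
x3 = s^2 - 2 x1 mod 7 = 5^2 - 2*0 = 4
y3 = s (x1 - x3) - y1 mod 7 = 5 * (0 - 4) - 6 = 2

2P = (4, 2)


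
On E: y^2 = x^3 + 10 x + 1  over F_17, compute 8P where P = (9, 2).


k = 8 = 1000_2 (binary, LSB first: 0001)
Double-and-add from P = (9, 2):
  bit 0 = 0: acc unchanged = O
  bit 1 = 0: acc unchanged = O
  bit 2 = 0: acc unchanged = O
  bit 3 = 1: acc = O + (13, 13) = (13, 13)

8P = (13, 13)


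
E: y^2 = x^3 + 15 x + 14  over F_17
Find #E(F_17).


For each x in F_17, count y with y^2 = x^3 + 15 x + 14 mod 17:
  x = 1: RHS = 13, y in [8, 9]  -> 2 point(s)
  x = 2: RHS = 1, y in [1, 16]  -> 2 point(s)
  x = 3: RHS = 1, y in [1, 16]  -> 2 point(s)
  x = 4: RHS = 2, y in [6, 11]  -> 2 point(s)
  x = 8: RHS = 0, y in [0]  -> 1 point(s)
  x = 10: RHS = 8, y in [5, 12]  -> 2 point(s)
  x = 12: RHS = 1, y in [1, 16]  -> 2 point(s)
  x = 13: RHS = 9, y in [3, 14]  -> 2 point(s)
  x = 16: RHS = 15, y in [7, 10]  -> 2 point(s)
Affine points: 17. Add the point at infinity: total = 18.

#E(F_17) = 18


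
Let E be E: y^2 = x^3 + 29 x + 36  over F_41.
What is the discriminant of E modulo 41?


4 a^3 + 27 b^2 = 4*29^3 + 27*36^2 = 97556 + 34992 = 132548
Delta = -16 * (132548) = -2120768
Delta mod 41 = 39

Delta = 39 (mod 41)


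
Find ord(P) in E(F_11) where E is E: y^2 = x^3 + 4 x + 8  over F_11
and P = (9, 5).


Compute successive multiples of P until we hit O:
  1P = (9, 5)
  2P = (7, 7)
  3P = (7, 4)
  4P = (9, 6)
  5P = O

ord(P) = 5


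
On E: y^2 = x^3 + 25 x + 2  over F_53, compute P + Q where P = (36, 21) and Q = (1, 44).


P != Q, so use the chord formula.
s = (y2 - y1) / (x2 - x1) = (23) / (18) mod 53 = 16
x3 = s^2 - x1 - x2 mod 53 = 16^2 - 36 - 1 = 7
y3 = s (x1 - x3) - y1 mod 53 = 16 * (36 - 7) - 21 = 19

P + Q = (7, 19)


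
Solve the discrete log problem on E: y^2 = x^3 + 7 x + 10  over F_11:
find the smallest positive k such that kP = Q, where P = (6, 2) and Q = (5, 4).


Enumerate multiples of P until we hit Q = (5, 4):
  1P = (6, 2)
  2P = (4, 6)
  3P = (5, 7)
  4P = (3, 5)
  5P = (3, 6)
  6P = (5, 4)
Match found at i = 6.

k = 6


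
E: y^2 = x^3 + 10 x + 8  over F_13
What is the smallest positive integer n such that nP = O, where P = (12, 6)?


Compute successive multiples of P until we hit O:
  1P = (12, 6)
  2P = (2, 7)
  3P = (2, 6)
  4P = (12, 7)
  5P = O

ord(P) = 5


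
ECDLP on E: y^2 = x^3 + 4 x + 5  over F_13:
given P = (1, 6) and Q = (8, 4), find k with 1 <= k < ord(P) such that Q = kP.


Enumerate multiples of P until we hit Q = (8, 4):
  1P = (1, 6)
  2P = (8, 4)
Match found at i = 2.

k = 2


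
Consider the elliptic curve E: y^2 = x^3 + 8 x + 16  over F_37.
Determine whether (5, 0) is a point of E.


Check whether y^2 = x^3 + 8 x + 16 (mod 37) for (x, y) = (5, 0).
LHS: y^2 = 0^2 mod 37 = 0
RHS: x^3 + 8 x + 16 = 5^3 + 8*5 + 16 mod 37 = 33
LHS != RHS

No, not on the curve


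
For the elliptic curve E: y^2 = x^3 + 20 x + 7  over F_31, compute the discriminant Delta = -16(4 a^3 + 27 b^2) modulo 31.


4 a^3 + 27 b^2 = 4*20^3 + 27*7^2 = 32000 + 1323 = 33323
Delta = -16 * (33323) = -533168
Delta mod 31 = 1

Delta = 1 (mod 31)


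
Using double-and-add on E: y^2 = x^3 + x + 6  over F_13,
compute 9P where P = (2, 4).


k = 9 = 1001_2 (binary, LSB first: 1001)
Double-and-add from P = (2, 4):
  bit 0 = 1: acc = O + (2, 4) = (2, 4)
  bit 1 = 0: acc unchanged = (2, 4)
  bit 2 = 0: acc unchanged = (2, 4)
  bit 3 = 1: acc = (2, 4) + (3, 6) = (12, 2)

9P = (12, 2)


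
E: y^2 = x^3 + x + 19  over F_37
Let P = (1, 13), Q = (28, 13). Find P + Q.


P != Q, so use the chord formula.
s = (y2 - y1) / (x2 - x1) = (0) / (27) mod 37 = 0
x3 = s^2 - x1 - x2 mod 37 = 0^2 - 1 - 28 = 8
y3 = s (x1 - x3) - y1 mod 37 = 0 * (1 - 8) - 13 = 24

P + Q = (8, 24)


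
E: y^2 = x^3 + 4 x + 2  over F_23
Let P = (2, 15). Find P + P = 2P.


Doubling: s = (3 x1^2 + a) / (2 y1)
s = (3*2^2 + 4) / (2*15) mod 23 = 22
x3 = s^2 - 2 x1 mod 23 = 22^2 - 2*2 = 20
y3 = s (x1 - x3) - y1 mod 23 = 22 * (2 - 20) - 15 = 3

2P = (20, 3)


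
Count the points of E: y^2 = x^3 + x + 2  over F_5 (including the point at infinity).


For each x in F_5, count y with y^2 = x^3 + 1 x + 2 mod 5:
  x = 1: RHS = 4, y in [2, 3]  -> 2 point(s)
  x = 4: RHS = 0, y in [0]  -> 1 point(s)
Affine points: 3. Add the point at infinity: total = 4.

#E(F_5) = 4


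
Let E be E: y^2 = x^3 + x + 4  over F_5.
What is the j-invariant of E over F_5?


Delta = -16(4 a^3 + 27 b^2) mod 5 = 4
-1728 * (4 a)^3 = -1728 * (4*1)^3 mod 5 = 3
j = 3 * 4^(-1) mod 5 = 2

j = 2 (mod 5)


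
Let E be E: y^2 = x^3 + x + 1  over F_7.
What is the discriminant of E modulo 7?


4 a^3 + 27 b^2 = 4*1^3 + 27*1^2 = 4 + 27 = 31
Delta = -16 * (31) = -496
Delta mod 7 = 1

Delta = 1 (mod 7)


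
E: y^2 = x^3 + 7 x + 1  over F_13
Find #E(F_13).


For each x in F_13, count y with y^2 = x^3 + 7 x + 1 mod 13:
  x = 0: RHS = 1, y in [1, 12]  -> 2 point(s)
  x = 1: RHS = 9, y in [3, 10]  -> 2 point(s)
  x = 2: RHS = 10, y in [6, 7]  -> 2 point(s)
  x = 3: RHS = 10, y in [6, 7]  -> 2 point(s)
  x = 6: RHS = 12, y in [5, 8]  -> 2 point(s)
  x = 7: RHS = 3, y in [4, 9]  -> 2 point(s)
  x = 8: RHS = 10, y in [6, 7]  -> 2 point(s)
  x = 9: RHS = 0, y in [0]  -> 1 point(s)
Affine points: 15. Add the point at infinity: total = 16.

#E(F_13) = 16


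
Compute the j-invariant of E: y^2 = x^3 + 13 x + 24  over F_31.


Delta = -16(4 a^3 + 27 b^2) mod 31 = 13
-1728 * (4 a)^3 = -1728 * (4*13)^3 mod 31 = 29
j = 29 * 13^(-1) mod 31 = 7

j = 7 (mod 31)


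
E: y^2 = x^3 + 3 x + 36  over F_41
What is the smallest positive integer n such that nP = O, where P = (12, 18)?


Compute successive multiples of P until we hit O:
  1P = (12, 18)
  2P = (1, 9)
  3P = (8, 30)
  4P = (30, 36)
  5P = (0, 35)
  6P = (33, 22)
  7P = (19, 8)
  8P = (2, 38)
  ... (continuing to 22P)
  22P = O

ord(P) = 22


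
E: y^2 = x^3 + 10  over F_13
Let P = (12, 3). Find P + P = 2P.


Doubling: s = (3 x1^2 + a) / (2 y1)
s = (3*12^2 + 0) / (2*3) mod 13 = 7
x3 = s^2 - 2 x1 mod 13 = 7^2 - 2*12 = 12
y3 = s (x1 - x3) - y1 mod 13 = 7 * (12 - 12) - 3 = 10

2P = (12, 10)


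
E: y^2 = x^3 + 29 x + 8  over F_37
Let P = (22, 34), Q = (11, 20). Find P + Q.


P != Q, so use the chord formula.
s = (y2 - y1) / (x2 - x1) = (23) / (26) mod 37 = 8
x3 = s^2 - x1 - x2 mod 37 = 8^2 - 22 - 11 = 31
y3 = s (x1 - x3) - y1 mod 37 = 8 * (22 - 31) - 34 = 5

P + Q = (31, 5)


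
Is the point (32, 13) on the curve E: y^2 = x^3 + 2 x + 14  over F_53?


Check whether y^2 = x^3 + 2 x + 14 (mod 53) for (x, y) = (32, 13).
LHS: y^2 = 13^2 mod 53 = 10
RHS: x^3 + 2 x + 14 = 32^3 + 2*32 + 14 mod 53 = 39
LHS != RHS

No, not on the curve


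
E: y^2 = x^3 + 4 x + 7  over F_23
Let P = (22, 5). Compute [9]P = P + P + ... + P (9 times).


k = 9 = 1001_2 (binary, LSB first: 1001)
Double-and-add from P = (22, 5):
  bit 0 = 1: acc = O + (22, 5) = (22, 5)
  bit 1 = 0: acc unchanged = (22, 5)
  bit 2 = 0: acc unchanged = (22, 5)
  bit 3 = 1: acc = (22, 5) + (4, 8) = (13, 5)

9P = (13, 5)


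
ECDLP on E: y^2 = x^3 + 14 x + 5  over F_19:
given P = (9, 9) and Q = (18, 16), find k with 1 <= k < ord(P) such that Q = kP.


Enumerate multiples of P until we hit Q = (18, 16):
  1P = (9, 9)
  2P = (6, 18)
  3P = (13, 3)
  4P = (4, 12)
  5P = (17, 11)
  6P = (18, 3)
  7P = (3, 6)
  8P = (12, 18)
  9P = (7, 16)
  10P = (1, 1)
  11P = (10, 9)
  12P = (0, 10)
  13P = (14, 0)
  14P = (0, 9)
  15P = (10, 10)
  16P = (1, 18)
  17P = (7, 3)
  18P = (12, 1)
  19P = (3, 13)
  20P = (18, 16)
Match found at i = 20.

k = 20


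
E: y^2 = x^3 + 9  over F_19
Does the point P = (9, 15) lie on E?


Check whether y^2 = x^3 + 0 x + 9 (mod 19) for (x, y) = (9, 15).
LHS: y^2 = 15^2 mod 19 = 16
RHS: x^3 + 0 x + 9 = 9^3 + 0*9 + 9 mod 19 = 16
LHS = RHS

Yes, on the curve
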